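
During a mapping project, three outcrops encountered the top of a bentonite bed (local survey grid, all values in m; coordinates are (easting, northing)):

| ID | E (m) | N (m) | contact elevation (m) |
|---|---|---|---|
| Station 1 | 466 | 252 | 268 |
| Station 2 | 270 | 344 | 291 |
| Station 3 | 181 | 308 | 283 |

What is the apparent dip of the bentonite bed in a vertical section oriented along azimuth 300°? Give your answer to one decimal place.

Let the plane be z = a·E + b·N + c.
Station 2−Station 1: −196a + 92b = 23;  Station 3−Station 1: −285a + 56b = 15.
Solving gives a = −0.00604, b = 0.23714.
Unit vector along 300° is (sin 300°, cos 300°) = (-0.8660, 0.5000).
Slope in that direction = a·(-0.8660) + b·(0.5000) = 0.12380.
Apparent dip = arctan|0.12380| = 7.1° (true dip is 13.3°, so apparent ≤ true as expected).

7.1°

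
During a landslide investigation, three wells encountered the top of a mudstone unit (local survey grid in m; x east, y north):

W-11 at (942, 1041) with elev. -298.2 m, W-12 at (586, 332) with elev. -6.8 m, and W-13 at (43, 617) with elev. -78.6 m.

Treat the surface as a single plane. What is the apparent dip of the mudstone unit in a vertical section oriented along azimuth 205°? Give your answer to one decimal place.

Let the plane be z = a·x + b·y + c.
W-12−W-11: −356a − 709b = 291.4;  W-13−W-11: −899a − 424b = 219.6.
Solving gives a = −0.06608, b = −0.37782.
Unit vector along 205° is (sin 205°, cos 205°) = (-0.4226, -0.9063).
Slope in that direction = a·(-0.4226) + b·(-0.9063) = 0.37035.
Apparent dip = arctan|0.37035| = 20.3° (true dip is 21.0°, so apparent ≤ true as expected).

20.3°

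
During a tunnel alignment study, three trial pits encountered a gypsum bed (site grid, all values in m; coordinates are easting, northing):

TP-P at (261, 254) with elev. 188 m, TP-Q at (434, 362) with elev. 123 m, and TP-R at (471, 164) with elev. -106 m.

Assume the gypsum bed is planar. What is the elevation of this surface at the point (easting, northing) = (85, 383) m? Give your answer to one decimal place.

486.5 m

Let the plane be z = a·easting + b·northing + c.
TP-Q−TP-P: 173a + 108b = −65;  TP-R−TP-P: 210a − 90b = −294.
Solving gives a = −0.98306, b = 0.97286.
Then c = 188 − a·261 − b·254 = 197.47.
At (85, 383): z = −83.6 + 372.6 + 197.47 = 486.5 m.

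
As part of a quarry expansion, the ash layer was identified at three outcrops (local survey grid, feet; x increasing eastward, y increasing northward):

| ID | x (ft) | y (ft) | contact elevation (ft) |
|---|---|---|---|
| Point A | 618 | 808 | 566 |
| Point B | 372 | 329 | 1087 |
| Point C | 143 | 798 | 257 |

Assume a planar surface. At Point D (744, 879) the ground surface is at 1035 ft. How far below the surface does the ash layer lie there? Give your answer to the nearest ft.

Let the plane be z = a·x + b·y + c.
Point B−Point A: −246a − 479b = 521;  Point C−Point A: −475a − 10b = −309.
Solving gives a = 0.68079, b = −1.43731.
Then c = 566 − a·618 − b·808 = 1306.62.
At (744, 879): z_contact = 506.5 − 1263.4 + 1306.62 = 549.7 ft.
Depth below ground = 1035 − 549.7 = 485 ft.

485 ft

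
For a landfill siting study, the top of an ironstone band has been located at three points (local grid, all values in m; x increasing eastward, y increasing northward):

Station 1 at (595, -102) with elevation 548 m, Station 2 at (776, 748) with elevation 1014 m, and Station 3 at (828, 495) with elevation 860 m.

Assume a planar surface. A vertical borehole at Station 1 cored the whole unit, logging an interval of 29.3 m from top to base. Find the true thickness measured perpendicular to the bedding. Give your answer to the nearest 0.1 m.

Let the plane be z = a·x + b·y + c.
Station 2−Station 1: 181a + 850b = 466;  Station 3−Station 1: 233a + 597b = 312.
Solving gives a = −0.14448, b = 0.57900.
|∇z| = √(a²+b²) = 0.59675, so dip δ = arctan(0.59675) = 30.83°.
True thickness = vertical thickness × cos δ = 29.3 × cos 30.83° = 25.2 m.

25.2 m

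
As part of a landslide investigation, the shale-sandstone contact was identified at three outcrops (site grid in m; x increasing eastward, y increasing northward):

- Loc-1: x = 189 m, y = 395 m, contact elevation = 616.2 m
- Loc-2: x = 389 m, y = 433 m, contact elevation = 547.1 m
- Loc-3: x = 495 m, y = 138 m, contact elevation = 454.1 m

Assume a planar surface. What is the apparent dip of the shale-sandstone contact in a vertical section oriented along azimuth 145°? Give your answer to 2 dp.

20.01°

Two edge vectors: Loc-1→Loc-2 = (200, 38, -69.1), Loc-1→Loc-3 = (306, -257, -162.1).
Normal n = (Loc-1→Loc-2) × (Loc-1→Loc-3) = (-23918.5, 11275.4, -63028).
So ∂z/∂x = −n_x/n_z = −0.37949 and ∂z/∂y = −n_y/n_z = 0.17890.
Unit vector along 145° is (sin 145°, cos 145°) = (0.5736, -0.8192).
Slope in that direction = a·(0.5736) + b·(-0.8192) = −0.36421.
Apparent dip = arctan|0.36421| = 20.01° (true dip is 22.8°, so apparent ≤ true as expected).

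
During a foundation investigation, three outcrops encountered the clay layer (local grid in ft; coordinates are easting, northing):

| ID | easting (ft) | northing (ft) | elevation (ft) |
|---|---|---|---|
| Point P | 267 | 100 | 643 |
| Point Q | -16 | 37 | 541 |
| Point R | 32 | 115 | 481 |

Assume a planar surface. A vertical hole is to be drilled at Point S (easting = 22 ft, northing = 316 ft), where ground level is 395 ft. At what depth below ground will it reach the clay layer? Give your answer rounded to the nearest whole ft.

Two edge vectors: Point P→Point Q = (-283, -63, -102), Point P→Point R = (-235, 15, -162).
Normal n = (Point P→Point Q) × (Point P→Point R) = (11736, -21876, -19050).
So ∂z/∂easting = −n_x/n_z = 0.61606 and ∂z/∂northing = −n_y/n_z = −1.14835.
Intercept c from Point P: 643 − 164.49 + 114.83 = 593.35.
At (22, 316): z_contact = 13.6 − 362.9 + 593.35 = 244.0 ft.
Depth below ground = 395 − 244.0 = 151 ft.

151 ft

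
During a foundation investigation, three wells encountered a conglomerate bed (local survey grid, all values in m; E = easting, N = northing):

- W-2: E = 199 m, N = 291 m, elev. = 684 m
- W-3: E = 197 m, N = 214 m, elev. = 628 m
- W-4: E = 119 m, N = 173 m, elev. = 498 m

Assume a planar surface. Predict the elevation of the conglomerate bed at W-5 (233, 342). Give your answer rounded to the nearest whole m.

Let the plane be z = a·E + b·N + c.
W-3−W-2: −2a − 77b = −56;  W-4−W-2: −80a − 118b = −186.
Solving gives a = 1.30216, b = 0.69345.
Then c = 684 − a·199 − b·291 = 223.08.
At (233, 342): z = 303.4 + 237.2 + 223.08 = 763.6 m.

764 m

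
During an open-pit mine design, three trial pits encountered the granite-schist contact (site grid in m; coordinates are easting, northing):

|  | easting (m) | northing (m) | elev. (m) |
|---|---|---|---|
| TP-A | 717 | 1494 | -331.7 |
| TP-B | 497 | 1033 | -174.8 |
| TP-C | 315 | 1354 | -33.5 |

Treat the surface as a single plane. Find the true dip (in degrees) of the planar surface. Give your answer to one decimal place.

36.8°

Let the plane be z = a·easting + b·northing + c.
TP-B−TP-A: −220a − 461b = 156.9;  TP-C−TP-A: −402a − 140b = 298.2.
Solving gives a = −0.74749, b = 0.01637.
Gradient magnitude |∇z| = √(a² + b²) = √(0.55875 + 0.00027) = 0.74767.
True dip = arctan(0.74767) = 36.8°, dipping toward E (azimuth ≈ 091°).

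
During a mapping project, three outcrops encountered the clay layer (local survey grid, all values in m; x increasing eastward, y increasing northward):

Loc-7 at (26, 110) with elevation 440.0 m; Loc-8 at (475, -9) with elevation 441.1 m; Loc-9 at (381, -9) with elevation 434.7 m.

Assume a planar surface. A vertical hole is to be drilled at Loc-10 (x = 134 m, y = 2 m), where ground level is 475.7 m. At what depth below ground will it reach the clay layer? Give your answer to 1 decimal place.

Two edge vectors: Loc-7→Loc-8 = (449, -119, 1.1), Loc-7→Loc-9 = (355, -119, -5.3).
Normal n = (Loc-7→Loc-8) × (Loc-7→Loc-9) = (761.6, 2770.2, -11186).
So ∂z/∂x = −n_x/n_z = 0.06809 and ∂z/∂y = −n_y/n_z = 0.24765.
Intercept c from Loc-7: 440 − 1.77 − 27.24 = 410.99.
At (134, 2): z_contact = 9.12 + 0.50 + 410.99 = 420.61 m.
Depth below ground = 475.7 − 420.61 = 55.1 m.

55.1 m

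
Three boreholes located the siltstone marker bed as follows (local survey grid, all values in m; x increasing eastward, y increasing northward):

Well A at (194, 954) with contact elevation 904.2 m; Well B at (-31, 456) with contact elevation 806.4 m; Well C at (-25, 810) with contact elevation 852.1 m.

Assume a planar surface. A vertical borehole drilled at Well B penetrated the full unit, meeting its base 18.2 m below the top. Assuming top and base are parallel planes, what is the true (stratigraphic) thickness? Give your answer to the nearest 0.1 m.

Two edge vectors: Well A→Well B = (-225, -498, -97.8), Well A→Well C = (-219, -144, -52.1).
Normal n = (Well A→Well B) × (Well A→Well C) = (11862.6, 9695.7, -76662).
So ∂z/∂x = −n_x/n_z = 0.15474 and ∂z/∂y = −n_y/n_z = 0.12647.
|∇z| = √(a²+b²) = 0.19985, so dip δ = arctan(0.19985) = 11.30°.
True thickness = vertical thickness × cos δ = 18.2 × cos 11.30° = 17.8 m.

17.8 m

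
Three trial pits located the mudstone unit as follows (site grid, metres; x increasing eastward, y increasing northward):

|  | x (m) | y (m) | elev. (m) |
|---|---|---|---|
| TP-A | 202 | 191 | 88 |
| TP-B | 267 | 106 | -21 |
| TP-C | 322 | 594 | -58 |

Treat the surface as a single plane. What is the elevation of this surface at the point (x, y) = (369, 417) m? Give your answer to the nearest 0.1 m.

Two edge vectors: TP-A→TP-B = (65, -85, -109), TP-A→TP-C = (120, 403, -146).
Normal n = (TP-A→TP-B) × (TP-A→TP-C) = (56337, -3590, 36395).
So ∂z/∂x = −n_x/n_z = −1.54793 and ∂z/∂y = −n_y/n_z = 0.09864.
Intercept c from TP-A: 88 + 312.68 − 18.84 = 381.84.
At (369, 417): z = −571.2 + 41.1 + 381.84 = -148.2 m.

-148.2 m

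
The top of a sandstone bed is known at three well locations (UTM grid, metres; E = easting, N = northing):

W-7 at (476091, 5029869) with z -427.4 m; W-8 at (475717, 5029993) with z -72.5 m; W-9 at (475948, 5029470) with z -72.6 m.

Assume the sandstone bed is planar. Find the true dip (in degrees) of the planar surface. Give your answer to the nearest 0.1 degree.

50.5°

Two edge vectors: W-7→W-8 = (-374, 124, 354.9), W-7→W-9 = (-143, -399, 354.8).
Normal n = (W-7→W-8) × (W-7→W-9) = (185600.3, 81944.5, 166958).
So ∂z/∂E = −n_x/n_z = −1.11166 and ∂z/∂N = −n_y/n_z = −0.49081.
Gradient magnitude |∇z| = √(a² + b²) = √(1.23578 + 0.24089) = 1.21519.
True dip = arctan(1.21519) = 50.5°, dipping toward ENE (azimuth ≈ 066°).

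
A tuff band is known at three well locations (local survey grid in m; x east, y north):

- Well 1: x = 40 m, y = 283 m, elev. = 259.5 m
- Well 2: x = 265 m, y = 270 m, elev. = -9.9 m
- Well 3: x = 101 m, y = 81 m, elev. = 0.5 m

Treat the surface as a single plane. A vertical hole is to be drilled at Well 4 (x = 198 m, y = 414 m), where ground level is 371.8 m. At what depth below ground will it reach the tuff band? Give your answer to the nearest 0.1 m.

Let the plane be z = a·x + b·y + c.
Well 2−Well 1: 225a − 13b = −269.4;  Well 3−Well 1: 61a − 202b = −259.
Solving gives a = −1.14320, b = 0.93696.
Then c = 259.5 − a·40 − b·283 = 40.07.
At (198, 414): z_contact = −226.35 + 387.90 + 40.07 = 201.62 m.
Depth below ground = 371.8 − 201.62 = 170.2 m.

170.2 m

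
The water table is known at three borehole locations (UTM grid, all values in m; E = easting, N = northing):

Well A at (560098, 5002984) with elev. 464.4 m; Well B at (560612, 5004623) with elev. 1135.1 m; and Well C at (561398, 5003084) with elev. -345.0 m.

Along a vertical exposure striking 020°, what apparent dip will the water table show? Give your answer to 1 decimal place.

Two edge vectors: Well A→Well B = (514, 1639, 670.7), Well A→Well C = (1300, 100, -809.4).
Normal n = (Well A→Well B) × (Well A→Well C) = (-1393676.6, 1287941.6, -2079300).
So ∂z/∂E = −n_x/n_z = −0.67026 and ∂z/∂N = −n_y/n_z = 0.61941.
Unit vector along 020° is (sin 20°, cos 20°) = (0.3420, 0.9397).
Slope in that direction = a·(0.3420) + b·(0.9397) = 0.35281.
Apparent dip = arctan|0.35281| = 19.4° (true dip is 42.4°, so apparent ≤ true as expected).

19.4°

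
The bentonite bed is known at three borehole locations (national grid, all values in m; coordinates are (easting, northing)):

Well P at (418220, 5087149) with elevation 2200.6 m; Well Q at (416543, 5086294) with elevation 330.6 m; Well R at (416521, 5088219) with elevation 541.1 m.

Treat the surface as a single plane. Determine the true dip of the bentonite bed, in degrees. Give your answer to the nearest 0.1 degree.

Let the plane be z = a·E + b·N + c.
Well Q−Well P: −1677a − 855b = −1870;  Well R−Well P: −1699a + 1070b = −1659.5.
Solving gives a = 1.05320, b = 0.12139.
Gradient magnitude |∇z| = √(a² + b²) = √(1.10923 + 0.01473) = 1.06017.
True dip = arctan(1.06017) = 46.7°, dipping toward W (azimuth ≈ 263°).

46.7°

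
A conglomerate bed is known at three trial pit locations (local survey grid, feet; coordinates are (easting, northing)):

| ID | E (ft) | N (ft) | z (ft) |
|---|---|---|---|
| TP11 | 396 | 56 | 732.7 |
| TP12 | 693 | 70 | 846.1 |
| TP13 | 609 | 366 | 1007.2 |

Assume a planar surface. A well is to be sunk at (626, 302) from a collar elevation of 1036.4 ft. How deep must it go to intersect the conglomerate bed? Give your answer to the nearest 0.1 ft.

64.4 ft

Let the plane be z = a·E + b·N + c.
TP12−TP11: 297a + 14b = 113.4;  TP13−TP11: 213a + 310b = 274.5.
Solving gives a = 0.35146, b = 0.64400.
Then c = 732.7 − a·396 − b·56 = 557.46.
At (626, 302): z_contact = 220.01 + 194.49 + 557.46 = 971.96 ft.
Depth below ground = 1036.4 − 971.96 = 64.4 ft.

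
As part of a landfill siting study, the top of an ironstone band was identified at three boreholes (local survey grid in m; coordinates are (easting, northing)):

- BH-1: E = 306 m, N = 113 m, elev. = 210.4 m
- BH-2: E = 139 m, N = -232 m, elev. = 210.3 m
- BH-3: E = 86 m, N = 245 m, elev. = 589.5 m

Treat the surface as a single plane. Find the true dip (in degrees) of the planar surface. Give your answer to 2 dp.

Two edge vectors: BH-1→BH-2 = (-167, -345, -0.1), BH-1→BH-3 = (-220, 132, 379.1).
Normal n = (BH-1→BH-2) × (BH-1→BH-3) = (-130776.3, 63331.7, -97944).
So ∂z/∂E = −n_x/n_z = −1.33522 and ∂z/∂N = −n_y/n_z = 0.64661.
Gradient magnitude |∇z| = √(a² + b²) = √(1.78280 + 0.41811) = 1.48354.
True dip = arctan(1.48354) = 56.02°, dipping toward ESE (azimuth ≈ 116°).

56.02°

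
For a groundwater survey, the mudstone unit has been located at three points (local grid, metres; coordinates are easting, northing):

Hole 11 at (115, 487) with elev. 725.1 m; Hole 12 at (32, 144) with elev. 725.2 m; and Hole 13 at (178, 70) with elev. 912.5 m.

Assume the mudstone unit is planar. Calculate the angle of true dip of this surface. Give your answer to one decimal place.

Let the plane be z = a·easting + b·northing + c.
Hole 12−Hole 11: −83a − 343b = 0.1;  Hole 13−Hole 11: 63a − 417b = 187.4.
Solving gives a = 1.14259, b = −0.27678.
Gradient magnitude |∇z| = √(a² + b²) = √(1.30552 + 0.07661) = 1.17564.
True dip = arctan(1.17564) = 49.6°, dipping toward WNW (azimuth ≈ 284°).

49.6°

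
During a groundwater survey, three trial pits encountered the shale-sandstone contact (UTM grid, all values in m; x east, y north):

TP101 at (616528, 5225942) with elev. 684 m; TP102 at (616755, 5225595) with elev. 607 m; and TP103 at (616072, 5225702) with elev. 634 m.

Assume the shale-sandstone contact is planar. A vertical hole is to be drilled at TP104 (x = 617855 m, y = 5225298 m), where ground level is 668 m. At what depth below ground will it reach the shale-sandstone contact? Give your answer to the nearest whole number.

Two edge vectors: TP101→TP102 = (227, -347, -77), TP101→TP103 = (-456, -240, -50).
Normal n = (TP101→TP102) × (TP101→TP103) = (-1130, 46462, -212712).
So ∂z/∂x = −n_x/n_z = −0.00531235 and ∂z/∂y = −n_y/n_z = 0.21842679.
Intercept c from TP101: 684 + 3275.21 − 1141485.75 = −1137526.54.
At (617855, 5225298): z_contact = −3282.3 + 1141345.1 − 1137526.54 = 536.3 m.
Depth below ground = 668 − 536.3 = 132 m.

132 m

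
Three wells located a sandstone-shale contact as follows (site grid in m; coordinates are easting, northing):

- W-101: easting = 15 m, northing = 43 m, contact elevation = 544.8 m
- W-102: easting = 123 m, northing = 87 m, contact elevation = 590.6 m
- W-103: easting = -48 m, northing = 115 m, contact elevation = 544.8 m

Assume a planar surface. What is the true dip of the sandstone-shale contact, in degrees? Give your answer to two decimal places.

Let the plane be z = a·easting + b·northing + c.
W-102−W-101: 108a + 44b = 45.8;  W-103−W-101: −63a + 72b = 0.
Solving gives a = 0.31263, b = 0.27355.
Gradient magnitude |∇z| = √(a² + b²) = √(0.09774 + 0.07483) = 0.41541.
True dip = arctan(0.41541) = 22.56°, dipping toward SW (azimuth ≈ 229°).

22.56°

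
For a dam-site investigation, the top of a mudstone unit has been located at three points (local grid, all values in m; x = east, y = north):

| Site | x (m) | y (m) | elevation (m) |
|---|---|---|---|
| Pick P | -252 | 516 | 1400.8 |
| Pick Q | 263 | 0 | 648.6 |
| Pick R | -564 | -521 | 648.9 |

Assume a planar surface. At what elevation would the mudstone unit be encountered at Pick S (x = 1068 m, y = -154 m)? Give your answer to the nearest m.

57 m

Two edge vectors: Pick P→Pick Q = (515, -516, -752.2), Pick P→Pick R = (-312, -1037, -751.9).
Normal n = (Pick P→Pick Q) × (Pick P→Pick R) = (-392051, 621914.9, -695047).
So ∂z/∂x = −n_x/n_z = −0.56406 and ∂z/∂y = −n_y/n_z = 0.89478.
Intercept c from Pick P: 1400.8 − 142.14 − 461.71 = 796.95.
At (1068, -154): z = −602.4 − 137.8 + 796.95 = 56.7 m.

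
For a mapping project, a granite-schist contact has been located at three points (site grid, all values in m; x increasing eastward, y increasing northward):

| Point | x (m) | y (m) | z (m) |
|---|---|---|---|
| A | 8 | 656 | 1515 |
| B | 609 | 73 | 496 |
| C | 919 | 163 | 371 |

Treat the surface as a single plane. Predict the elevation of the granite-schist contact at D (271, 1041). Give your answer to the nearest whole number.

Two edge vectors: A→B = (601, -583, -1019), A→C = (911, -493, -1144).
Normal n = (A→B) × (A→C) = (164585, -240765, 234820).
So ∂z/∂x = −n_x/n_z = −0.70090 and ∂z/∂y = −n_y/n_z = 1.02532.
Intercept c from A: 1515 + 5.61 − 672.61 = 848.00.
At (271, 1041): z = −189.9 + 1067.4 + 848.00 = 1725.4 m.

1725 m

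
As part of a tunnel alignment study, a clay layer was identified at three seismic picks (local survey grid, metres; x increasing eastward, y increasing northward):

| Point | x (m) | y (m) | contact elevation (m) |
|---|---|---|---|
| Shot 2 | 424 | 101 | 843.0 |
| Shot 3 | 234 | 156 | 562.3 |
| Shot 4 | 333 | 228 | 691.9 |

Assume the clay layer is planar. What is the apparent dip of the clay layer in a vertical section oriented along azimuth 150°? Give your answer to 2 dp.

40.63°

Let the plane be z = a·x + b·y + c.
Shot 3−Shot 2: −190a + 55b = −280.7;  Shot 4−Shot 2: −91a + 127b = −151.1.
Solving gives a = 1.42946, b = −0.16551.
Unit vector along 150° is (sin 150°, cos 150°) = (0.5000, -0.8660).
Slope in that direction = a·(0.5000) + b·(-0.8660) = 0.85806.
Apparent dip = arctan|0.85806| = 40.63° (true dip is 55.2°, so apparent ≤ true as expected).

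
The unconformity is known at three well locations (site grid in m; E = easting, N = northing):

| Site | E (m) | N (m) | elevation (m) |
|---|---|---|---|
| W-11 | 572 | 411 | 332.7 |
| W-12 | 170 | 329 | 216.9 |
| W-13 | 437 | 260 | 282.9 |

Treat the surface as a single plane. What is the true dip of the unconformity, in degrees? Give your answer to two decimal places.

Let the plane be z = a·E + b·N + c.
W-12−W-11: −402a − 82b = −115.8;  W-13−W-11: −135a − 151b = −49.8.
Solving gives a = 0.27003, b = 0.08838.
Gradient magnitude |∇z| = √(a² + b²) = √(0.07292 + 0.00781) = 0.28413.
True dip = arctan(0.28413) = 15.86°, dipping toward WSW (azimuth ≈ 252°).

15.86°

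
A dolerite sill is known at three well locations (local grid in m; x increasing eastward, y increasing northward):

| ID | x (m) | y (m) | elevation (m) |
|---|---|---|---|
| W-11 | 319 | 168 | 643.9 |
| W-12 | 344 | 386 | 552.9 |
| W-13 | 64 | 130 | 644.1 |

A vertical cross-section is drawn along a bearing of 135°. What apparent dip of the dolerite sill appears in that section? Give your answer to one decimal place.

19.0°

Let the plane be z = a·x + b·y + c.
W-12−W-11: 25a + 218b = −91;  W-13−W-11: −255a − 38b = 0.2.
Solving gives a = 0.06249, b = −0.42460.
Unit vector along 135° is (sin 135°, cos 135°) = (0.7071, -0.7071).
Slope in that direction = a·(0.7071) + b·(-0.7071) = 0.34442.
Apparent dip = arctan|0.34442| = 19.0° (true dip is 23.2°, so apparent ≤ true as expected).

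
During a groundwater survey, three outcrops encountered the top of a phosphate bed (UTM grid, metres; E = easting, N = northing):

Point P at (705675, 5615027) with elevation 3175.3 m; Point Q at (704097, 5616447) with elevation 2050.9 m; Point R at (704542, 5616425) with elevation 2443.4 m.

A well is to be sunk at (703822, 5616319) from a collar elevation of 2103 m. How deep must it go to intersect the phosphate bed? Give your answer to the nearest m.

323 m

Two edge vectors: Point P→Point Q = (-1578, 1420, -1124.4), Point P→Point R = (-1133, 1398, -731.9).
Normal n = (Point P→Point Q) × (Point P→Point R) = (532613.2, 119007, -597184).
So ∂z/∂E = −n_x/n_z = 0.89187453 and ∂z/∂N = −n_y/n_z = 0.19928029.
Intercept c from Point P: 3175.3 − 629373.56 − 1118964.20 = −1745162.46.
At (703822, 5616319): z_contact = 627720.9 + 1119221.7 − 1745162.46 = 1780.1 m.
Depth below ground = 2103 − 1780.1 = 323 m.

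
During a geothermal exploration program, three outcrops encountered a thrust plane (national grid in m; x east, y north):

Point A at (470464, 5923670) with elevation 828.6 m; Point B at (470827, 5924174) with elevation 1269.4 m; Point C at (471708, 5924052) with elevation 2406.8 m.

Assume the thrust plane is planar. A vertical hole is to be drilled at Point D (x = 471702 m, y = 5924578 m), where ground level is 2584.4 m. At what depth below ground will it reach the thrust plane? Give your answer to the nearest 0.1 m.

Let the plane be z = a·x + b·y + c.
Point B−Point A: 363a + 504b = 440.8;  Point C−Point A: 1244a + 382b = 1578.2.
Solving gives a = 1.284076099, b = −0.050237349.
Then c = 828.6 − a·470464 − b·5923670 = −305693.50.
At (471702, 5924578): z_contact = 605701.26 − 297635.09 − 305693.50 = 2372.67 m.
Depth below ground = 2584.4 − 2372.67 = 211.7 m.

211.7 m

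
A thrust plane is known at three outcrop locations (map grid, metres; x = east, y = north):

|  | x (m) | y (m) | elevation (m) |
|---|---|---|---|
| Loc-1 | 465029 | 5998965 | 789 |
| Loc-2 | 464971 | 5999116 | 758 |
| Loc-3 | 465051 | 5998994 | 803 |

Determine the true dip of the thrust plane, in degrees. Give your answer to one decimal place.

31.1°

Two edge vectors: Loc-1→Loc-2 = (-58, 151, -31), Loc-1→Loc-3 = (22, 29, 14).
Normal n = (Loc-1→Loc-2) × (Loc-1→Loc-3) = (3013, 130, -5004).
So ∂z/∂x = −n_x/n_z = 0.60212 and ∂z/∂y = −n_y/n_z = 0.02598.
Gradient magnitude |∇z| = √(a² + b²) = √(0.36255 + 0.00067) = 0.60268.
True dip = arctan(0.60268) = 31.1°, dipping toward W (azimuth ≈ 268°).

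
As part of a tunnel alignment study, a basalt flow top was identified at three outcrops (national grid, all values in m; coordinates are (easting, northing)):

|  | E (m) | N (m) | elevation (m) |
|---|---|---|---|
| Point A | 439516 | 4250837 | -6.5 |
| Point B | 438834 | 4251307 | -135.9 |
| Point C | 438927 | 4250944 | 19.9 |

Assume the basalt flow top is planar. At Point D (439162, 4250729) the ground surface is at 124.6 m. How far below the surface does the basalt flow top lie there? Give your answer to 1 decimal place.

35.6 m

Two edge vectors: Point A→Point B = (-682, 470, -129.4), Point A→Point C = (-589, 107, 26.4).
Normal n = (Point A→Point B) × (Point A→Point C) = (26253.8, 94221.4, 203856).
So ∂z/∂E = −n_x/n_z = −0.128786006 and ∂z/∂N = −n_y/n_z = −0.462195864.
Intercept c from Point A: -6.5 + 56603.51 + 1964719.28 = 2021316.29.
At (439162, 4250729): z_contact = −56557.92 − 1964669.36 + 2021316.29 = 89.01 m.
Depth below ground = 124.6 − 89.01 = 35.6 m.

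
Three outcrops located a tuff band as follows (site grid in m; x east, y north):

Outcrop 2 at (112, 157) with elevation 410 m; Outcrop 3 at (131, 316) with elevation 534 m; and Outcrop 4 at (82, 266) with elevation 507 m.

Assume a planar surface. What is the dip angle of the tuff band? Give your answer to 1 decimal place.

40.7°

Two edge vectors: Outcrop 2→Outcrop 3 = (19, 159, 124), Outcrop 2→Outcrop 4 = (-30, 109, 97).
Normal n = (Outcrop 2→Outcrop 3) × (Outcrop 2→Outcrop 4) = (1907, -5563, 6841).
So ∂z/∂x = −n_x/n_z = −0.27876 and ∂z/∂y = −n_y/n_z = 0.81319.
Gradient magnitude |∇z| = √(a² + b²) = √(0.07771 + 0.66127) = 0.85964.
True dip = arctan(0.85964) = 40.7°, dipping toward SSE (azimuth ≈ 161°).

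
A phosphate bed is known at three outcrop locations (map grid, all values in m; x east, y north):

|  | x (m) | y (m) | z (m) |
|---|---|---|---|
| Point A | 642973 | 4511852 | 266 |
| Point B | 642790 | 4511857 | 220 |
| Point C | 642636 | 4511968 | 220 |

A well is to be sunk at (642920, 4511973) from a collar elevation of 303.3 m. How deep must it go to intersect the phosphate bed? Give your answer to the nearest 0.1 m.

7.3 m

Let the plane be z = a·x + b·y + c.
Point B−Point A: −183a + 5b = −46;  Point C−Point A: −337a + 116b = −46.
Solving gives a = 0.261270020, b = 0.362482730.
Then c = 266 − a·642973 − b·4511852 = −1803192.00.
At (642920, 4511973): z_contact = 167975.72 + 1635512.29 − 1803192.00 = 296.01 m.
Depth below ground = 303.3 − 296.01 = 7.3 m.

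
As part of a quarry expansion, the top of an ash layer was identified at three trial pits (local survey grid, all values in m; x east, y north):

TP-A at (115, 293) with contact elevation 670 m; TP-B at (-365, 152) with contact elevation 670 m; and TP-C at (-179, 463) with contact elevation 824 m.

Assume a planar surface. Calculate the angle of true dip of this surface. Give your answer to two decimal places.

Let the plane be z = a·x + b·y + c.
TP-B−TP-A: −480a − 141b = 0;  TP-C−TP-A: −294a + 170b = 154.
Solving gives a = −0.17646, b = 0.60071.
Gradient magnitude |∇z| = √(a² + b²) = √(0.03114 + 0.36085) = 0.62609.
True dip = arctan(0.62609) = 32.05°, dipping toward SSE (azimuth ≈ 164°).

32.05°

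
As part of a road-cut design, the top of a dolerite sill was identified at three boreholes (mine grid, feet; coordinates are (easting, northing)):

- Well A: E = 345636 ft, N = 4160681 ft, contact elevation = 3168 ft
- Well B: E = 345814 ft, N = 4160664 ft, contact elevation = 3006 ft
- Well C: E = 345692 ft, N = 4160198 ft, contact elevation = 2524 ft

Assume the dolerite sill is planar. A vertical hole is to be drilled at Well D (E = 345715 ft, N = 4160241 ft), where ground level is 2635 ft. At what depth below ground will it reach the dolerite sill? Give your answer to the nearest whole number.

76 ft

Two edge vectors: Well A→Well B = (178, -17, -162), Well A→Well C = (56, -483, -644).
Normal n = (Well A→Well B) × (Well A→Well C) = (-67298, 105560, -85022).
So ∂z/∂E = −n_x/n_z = −0.79153631 and ∂z/∂N = −n_y/n_z = 1.24156101.
Intercept c from Well A: 3168 + 273583.44 − 5165739.30 = −4888987.85.
At (345715, 4160241): z_contact = −273646.0 + 5165193.0 − 4888987.85 = 2559.2 ft.
Depth below ground = 2635 − 2559.2 = 76 ft.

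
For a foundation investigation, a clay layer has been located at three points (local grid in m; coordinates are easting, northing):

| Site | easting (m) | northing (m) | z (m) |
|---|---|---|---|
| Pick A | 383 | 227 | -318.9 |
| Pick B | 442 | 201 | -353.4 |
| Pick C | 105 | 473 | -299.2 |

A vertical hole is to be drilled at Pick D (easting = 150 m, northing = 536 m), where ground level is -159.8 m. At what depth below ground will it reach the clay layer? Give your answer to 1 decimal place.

Let the plane be z = a·easting + b·northing + c.
Pick B−Pick A: 59a − 26b = −34.5;  Pick C−Pick A: −278a + 246b = 19.7.
Solving gives a = −1.09454, b = −1.15684.
Then c = -318.9 − a·383 − b·227 = 362.91.
At (150, 536): z_contact = −164.18 − 620.06 + 362.91 = -421.33 m.
Depth below ground = -159.8 − (-421.33) = 261.5 m.

261.5 m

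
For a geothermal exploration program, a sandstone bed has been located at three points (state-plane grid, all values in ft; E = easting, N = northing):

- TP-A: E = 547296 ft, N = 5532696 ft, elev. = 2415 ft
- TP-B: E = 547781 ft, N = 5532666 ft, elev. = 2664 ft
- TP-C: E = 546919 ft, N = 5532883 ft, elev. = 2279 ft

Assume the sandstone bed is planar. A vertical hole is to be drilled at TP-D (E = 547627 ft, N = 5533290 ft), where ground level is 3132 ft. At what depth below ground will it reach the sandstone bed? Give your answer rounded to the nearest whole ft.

Let the plane be z = a·E + b·N + c.
TP-B−TP-A: 485a − 30b = 249;  TP-C−TP-A: −377a + 187b = −136.
Solving gives a = 0.53515148, b = 0.35161554.
Then c = 2415 − a·547296 − b·5532696 = −2235853.18.
At (547627, 5533290): z_contact = 293063.4 + 1945590.8 − 2235853.18 = 2801.0 ft.
Depth below ground = 3132 − 2801.0 = 331 ft.

331 ft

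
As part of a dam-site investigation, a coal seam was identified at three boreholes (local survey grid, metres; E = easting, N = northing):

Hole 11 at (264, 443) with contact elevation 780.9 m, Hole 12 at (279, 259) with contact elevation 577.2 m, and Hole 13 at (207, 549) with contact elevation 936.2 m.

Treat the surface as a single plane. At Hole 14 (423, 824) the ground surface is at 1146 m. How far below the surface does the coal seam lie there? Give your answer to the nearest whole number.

Let the plane be z = a·E + b·N + c.
Hole 12−Hole 11: 15a − 184b = −203.7;  Hole 13−Hole 11: −57a + 106b = 155.3.
Solving gives a = −0.78478, b = 1.04309.
Then c = 780.9 − a·264 − b·443 = 525.99.
At (423, 824): z_contact = −332.0 + 859.5 + 525.99 = 1053.5 m.
Depth below ground = 1146 − 1053.5 = 92 m.

92 m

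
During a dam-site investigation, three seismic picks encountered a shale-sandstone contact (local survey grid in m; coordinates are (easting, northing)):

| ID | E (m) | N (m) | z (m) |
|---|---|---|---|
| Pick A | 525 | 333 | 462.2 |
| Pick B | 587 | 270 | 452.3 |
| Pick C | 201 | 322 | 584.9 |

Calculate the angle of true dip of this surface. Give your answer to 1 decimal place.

Two edge vectors: Pick A→Pick B = (62, -63, -9.9), Pick A→Pick C = (-324, -11, 122.7).
Normal n = (Pick A→Pick B) × (Pick A→Pick C) = (-7839, -4399.8, -21094).
So ∂z/∂E = −n_x/n_z = −0.37162 and ∂z/∂N = −n_y/n_z = −0.20858.
Gradient magnitude |∇z| = √(a² + b²) = √(0.13810 + 0.04351) = 0.42616.
True dip = arctan(0.42616) = 23.1°, dipping toward ENE (azimuth ≈ 061°).

23.1°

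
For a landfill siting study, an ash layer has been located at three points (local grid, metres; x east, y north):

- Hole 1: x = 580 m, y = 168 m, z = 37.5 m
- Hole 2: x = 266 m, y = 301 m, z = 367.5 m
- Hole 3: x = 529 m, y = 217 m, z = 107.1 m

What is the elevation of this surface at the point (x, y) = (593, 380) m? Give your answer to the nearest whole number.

151 m

Two edge vectors: Hole 1→Hole 2 = (-314, 133, 330), Hole 1→Hole 3 = (-51, 49, 69.6).
Normal n = (Hole 1→Hole 2) × (Hole 1→Hole 3) = (-6913.2, 5024.4, -8603).
So ∂z/∂x = −n_x/n_z = −0.80358 and ∂z/∂y = −n_y/n_z = 0.58403.
Intercept c from Hole 1: 37.5 + 466.08 − 98.12 = 405.46.
At (593, 380): z = −476.5 + 221.9 + 405.46 = 150.9 m.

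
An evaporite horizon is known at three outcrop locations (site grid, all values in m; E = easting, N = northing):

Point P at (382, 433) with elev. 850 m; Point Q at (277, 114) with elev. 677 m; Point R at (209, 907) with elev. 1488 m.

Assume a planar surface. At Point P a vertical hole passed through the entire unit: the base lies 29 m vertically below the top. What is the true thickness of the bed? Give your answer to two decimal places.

16.23 m

Let the plane be z = a·E + b·N + c.
Point Q−Point P: −105a − 319b = −173;  Point R−Point P: −173a + 474b = 638.
Solving gives a = −1.15781, b = 0.92342.
|∇z| = √(a²+b²) = 1.48095, so dip δ = arctan(1.48095) = 55.97°.
True thickness = vertical thickness × cos δ = 29 × cos 55.97° = 16.23 m.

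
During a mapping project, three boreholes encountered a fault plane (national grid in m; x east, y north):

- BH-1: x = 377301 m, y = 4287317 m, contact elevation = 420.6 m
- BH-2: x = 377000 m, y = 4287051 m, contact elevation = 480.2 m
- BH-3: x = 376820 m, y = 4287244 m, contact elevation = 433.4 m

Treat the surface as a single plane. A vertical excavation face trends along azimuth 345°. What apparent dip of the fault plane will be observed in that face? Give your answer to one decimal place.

12.9°

Let the plane be z = a·x + b·y + c.
BH-2−BH-1: −301a − 266b = 59.6;  BH-3−BH-1: −481a − 73b = 12.8.
Solving gives a = 0.00893, b = −0.23416.
Unit vector along 345° is (sin 345°, cos 345°) = (-0.2588, 0.9659).
Slope in that direction = a·(-0.2588) + b·(0.9659) = −0.22849.
Apparent dip = arctan|0.22849| = 12.9° (true dip is 13.2°, so apparent ≤ true as expected).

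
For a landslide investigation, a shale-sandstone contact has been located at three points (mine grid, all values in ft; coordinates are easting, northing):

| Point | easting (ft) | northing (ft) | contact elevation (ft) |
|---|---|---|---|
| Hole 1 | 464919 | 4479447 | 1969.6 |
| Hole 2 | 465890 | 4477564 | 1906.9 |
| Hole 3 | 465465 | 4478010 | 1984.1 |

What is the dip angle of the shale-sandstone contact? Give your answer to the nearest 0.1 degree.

Let the plane be z = a·easting + b·northing + c.
Hole 2−Hole 1: 971a − 1883b = −62.7;  Hole 3−Hole 1: 546a − 1437b = 14.5.
Solving gives a = −0.31972, b = −0.13157.
Gradient magnitude |∇z| = √(a² + b²) = √(0.10222 + 0.01731) = 0.34573.
True dip = arctan(0.34573) = 19.1°, dipping toward ENE (azimuth ≈ 068°).

19.1°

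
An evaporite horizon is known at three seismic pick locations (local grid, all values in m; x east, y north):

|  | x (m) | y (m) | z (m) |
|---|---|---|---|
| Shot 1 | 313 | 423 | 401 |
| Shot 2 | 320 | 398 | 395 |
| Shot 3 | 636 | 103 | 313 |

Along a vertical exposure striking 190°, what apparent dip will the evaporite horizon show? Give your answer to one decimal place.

12.1°

Two edge vectors: Shot 1→Shot 2 = (7, -25, -6), Shot 1→Shot 3 = (323, -320, -88).
Normal n = (Shot 1→Shot 2) × (Shot 1→Shot 3) = (280, -1322, 5835).
So ∂z/∂x = −n_x/n_z = −0.04799 and ∂z/∂y = −n_y/n_z = 0.22656.
Unit vector along 190° is (sin 190°, cos 190°) = (-0.1736, -0.9848).
Slope in that direction = a·(-0.1736) + b·(-0.9848) = −0.21479.
Apparent dip = arctan|0.21479| = 12.1° (true dip is 13.0°, so apparent ≤ true as expected).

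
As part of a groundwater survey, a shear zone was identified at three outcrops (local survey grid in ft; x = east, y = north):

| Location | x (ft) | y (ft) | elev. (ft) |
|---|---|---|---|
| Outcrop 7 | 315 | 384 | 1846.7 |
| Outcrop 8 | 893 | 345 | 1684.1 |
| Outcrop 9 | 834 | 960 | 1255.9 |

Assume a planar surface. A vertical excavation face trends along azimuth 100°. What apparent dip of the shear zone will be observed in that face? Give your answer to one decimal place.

11.3°

Let the plane be z = a·x + b·y + c.
Outcrop 8−Outcrop 7: 578a − 39b = −162.6;  Outcrop 9−Outcrop 7: 519a + 576b = −590.8.
Solving gives a = −0.33043, b = −0.72796.
Unit vector along 100° is (sin 100°, cos 100°) = (0.9848, -0.1736).
Slope in that direction = a·(0.9848) + b·(-0.1736) = −0.19900.
Apparent dip = arctan|0.19900| = 11.3° (true dip is 38.6°, so apparent ≤ true as expected).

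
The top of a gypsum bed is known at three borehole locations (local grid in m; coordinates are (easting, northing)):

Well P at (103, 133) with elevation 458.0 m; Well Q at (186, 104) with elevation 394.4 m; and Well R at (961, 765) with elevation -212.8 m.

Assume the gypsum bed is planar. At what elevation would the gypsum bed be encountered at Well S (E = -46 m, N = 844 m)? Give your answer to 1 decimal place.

Two edge vectors: Well P→Well Q = (83, -29, -63.6), Well P→Well R = (858, 632, -670.8).
Normal n = (Well P→Well Q) × (Well P→Well R) = (59648.4, 1107.6, 77338).
So ∂z/∂E = −n_x/n_z = −0.77127 and ∂z/∂N = −n_y/n_z = −0.01432.
Intercept c from Well P: 458 + 79.44 + 1.90 = 539.35.
At (-46, 844): z = 35.5 − 12.1 + 539.35 = 562.7 m.

562.7 m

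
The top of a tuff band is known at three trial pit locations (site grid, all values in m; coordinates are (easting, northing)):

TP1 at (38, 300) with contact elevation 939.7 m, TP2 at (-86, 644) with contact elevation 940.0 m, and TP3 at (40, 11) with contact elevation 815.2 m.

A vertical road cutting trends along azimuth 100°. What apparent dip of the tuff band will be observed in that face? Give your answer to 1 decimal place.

Let the plane be z = a·E + b·N + c.
TP2−TP1: −124a + 344b = 0.3;  TP3−TP1: 2a − 289b = −124.5.
Solving gives a = 1.21604, b = 0.43921.
Unit vector along 100° is (sin 100°, cos 100°) = (0.9848, -0.1736).
Slope in that direction = a·(0.9848) + b·(-0.1736) = 1.12130.
Apparent dip = arctan|1.12130| = 48.3° (true dip is 52.3°, so apparent ≤ true as expected).

48.3°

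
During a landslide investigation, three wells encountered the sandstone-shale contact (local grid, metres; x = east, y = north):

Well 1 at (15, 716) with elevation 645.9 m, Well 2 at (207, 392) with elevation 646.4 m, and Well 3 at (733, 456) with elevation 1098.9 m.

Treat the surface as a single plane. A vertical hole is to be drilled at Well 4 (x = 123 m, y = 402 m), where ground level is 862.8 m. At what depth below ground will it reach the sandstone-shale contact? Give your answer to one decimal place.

279.1 m

Let the plane be z = a·x + b·y + c.
Well 2−Well 1: 192a − 324b = 0.5;  Well 3−Well 1: 718a − 260b = 453.
Solving gives a = 0.80259, b = 0.47406.
Then c = 645.9 − a·15 − b·716 = 294.43.
At (123, 402): z_contact = 98.72 + 190.57 + 294.43 = 583.72 m.
Depth below ground = 862.8 − 583.72 = 279.1 m.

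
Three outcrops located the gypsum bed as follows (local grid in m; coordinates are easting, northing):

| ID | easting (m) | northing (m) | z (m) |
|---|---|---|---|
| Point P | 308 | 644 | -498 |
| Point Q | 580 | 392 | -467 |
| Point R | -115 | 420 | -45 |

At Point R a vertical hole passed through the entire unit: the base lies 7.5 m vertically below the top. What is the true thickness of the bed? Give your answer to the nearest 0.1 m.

Two edge vectors: Point P→Point Q = (272, -252, 31), Point P→Point R = (-423, -224, 453).
Normal n = (Point P→Point Q) × (Point P→Point R) = (-107212, -136329, -167524).
So ∂z/∂easting = −n_x/n_z = −0.63998 and ∂z/∂northing = −n_y/n_z = −0.81379.
|∇z| = √(a²+b²) = 1.03529, so dip δ = arctan(1.03529) = 45.99°.
True thickness = vertical thickness × cos δ = 7.5 × cos 45.99° = 5.2 m.

5.2 m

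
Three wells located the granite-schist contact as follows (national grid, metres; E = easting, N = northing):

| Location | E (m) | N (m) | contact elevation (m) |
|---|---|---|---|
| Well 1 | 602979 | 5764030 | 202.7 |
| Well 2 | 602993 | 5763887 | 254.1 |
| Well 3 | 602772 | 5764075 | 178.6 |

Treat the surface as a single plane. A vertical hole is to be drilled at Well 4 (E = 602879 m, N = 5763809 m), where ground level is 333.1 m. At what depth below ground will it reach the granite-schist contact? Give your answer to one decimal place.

55.7 m

Two edge vectors: Well 1→Well 2 = (14, -143, 51.4), Well 1→Well 3 = (-207, 45, -24.1).
Normal n = (Well 1→Well 2) × (Well 1→Well 3) = (1133.3, -10302.4, -28971).
So ∂z/∂E = −n_x/n_z = 0.039118429 and ∂z/∂N = −n_y/n_z = −0.355610783.
Intercept c from Well 1: 202.7 − 23587.59 + 2049751.22 = 2026366.33.
At (602879, 5763809): z_contact = 23583.68 − 2049672.63 + 2026366.33 = 277.38 m.
Depth below ground = 333.1 − 277.38 = 55.7 m.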